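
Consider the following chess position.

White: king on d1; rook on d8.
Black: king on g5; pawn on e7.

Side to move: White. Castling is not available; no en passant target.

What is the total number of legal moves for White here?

18

White to move; king on d1.
In check: no.
Legal moves: Rh8, Rg8+, Rf8, Re8, Rc8, Rb8, Ra8, Rd7, Rd6, Rd5+, Rd4, Rd3, Rd2, Ke2, Kd2, Kc2, Ke1, Kc1.
Count: 18.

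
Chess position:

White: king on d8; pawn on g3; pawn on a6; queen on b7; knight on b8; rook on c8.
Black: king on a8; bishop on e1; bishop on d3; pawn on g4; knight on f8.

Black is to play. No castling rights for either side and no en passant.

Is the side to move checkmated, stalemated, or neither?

Black to move; black king on a8.
In check: yes, from the white queen on b7.
King squares — a7: attacked by Qb7; b7: attacked by Pa6; b8: attacked by Qb7.
Legal moves for Black: none.
In check with no legal moves → checkmate.

checkmate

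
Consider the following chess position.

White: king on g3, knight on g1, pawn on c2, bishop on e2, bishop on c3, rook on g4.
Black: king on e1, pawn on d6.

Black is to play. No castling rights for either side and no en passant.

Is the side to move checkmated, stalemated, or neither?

Black to move; black king on e1.
In check: yes, from the white bishop on c3.
King squares — d1: attacked by Be2; f1: attacked by Be2; d2: attacked by Bc3; e2: attacked by Ng1; f2: attacked by Kg3.
Legal moves for Black: none.
In check with no legal moves → checkmate.

checkmate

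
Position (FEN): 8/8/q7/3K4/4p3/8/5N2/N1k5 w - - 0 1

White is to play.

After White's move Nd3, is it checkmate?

no

After Nd3: black king on c1; in check: yes, from the white knight on d3.
Black has 5 legal replies: Kd2, Kd1, Kb1, Qxd3+, exd3.
In check but a legal move exists → not checkmate.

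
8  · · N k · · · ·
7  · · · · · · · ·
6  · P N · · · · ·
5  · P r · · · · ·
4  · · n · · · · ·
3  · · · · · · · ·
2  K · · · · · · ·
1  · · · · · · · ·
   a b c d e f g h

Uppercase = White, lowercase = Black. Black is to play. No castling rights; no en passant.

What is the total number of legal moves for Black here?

Black to move; king on d8.
In check: yes, from the white knight on c6.
Legal moves: Ke8, Kxc8, Kd7, Rxc6.
Count: 4.

4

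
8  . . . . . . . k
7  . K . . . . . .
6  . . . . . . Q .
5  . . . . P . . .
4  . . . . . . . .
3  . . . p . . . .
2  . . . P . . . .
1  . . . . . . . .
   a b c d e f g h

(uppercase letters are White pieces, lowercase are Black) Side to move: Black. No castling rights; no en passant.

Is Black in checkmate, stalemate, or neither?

stalemate

Black to move; black king on h8.
In check: no.
King squares — g7: attacked by Qg6; h7: attacked by Qg6; g8: attacked by Qg6.
Legal moves for Black: none.
Not in check and no legal moves → stalemate.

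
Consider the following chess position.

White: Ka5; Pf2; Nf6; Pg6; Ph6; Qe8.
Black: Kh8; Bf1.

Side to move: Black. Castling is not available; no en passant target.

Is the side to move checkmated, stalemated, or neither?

checkmate

Black to move; black king on h8.
In check: yes, from the white queen on e8.
King squares — g7: attacked by Ph6; h7: attacked by Nf6; g8: attacked by Nf6.
Legal moves for Black: none.
In check with no legal moves → checkmate.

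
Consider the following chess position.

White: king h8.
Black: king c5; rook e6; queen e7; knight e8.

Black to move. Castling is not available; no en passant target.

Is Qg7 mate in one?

After Qg7: white king on h8; in check: yes, from the black queen on g7.
King squares — g7: attacked by Ne8; h7: attacked by Qg7; g8: attacked by Qg7.
White has no legal moves → checkmate.

yes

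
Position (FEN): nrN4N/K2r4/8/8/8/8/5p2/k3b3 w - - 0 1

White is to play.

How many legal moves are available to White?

2

White to move; king on a7.
In check: yes, from the black rook on d7.
Legal moves: Kxb8, Ka6.
Count: 2.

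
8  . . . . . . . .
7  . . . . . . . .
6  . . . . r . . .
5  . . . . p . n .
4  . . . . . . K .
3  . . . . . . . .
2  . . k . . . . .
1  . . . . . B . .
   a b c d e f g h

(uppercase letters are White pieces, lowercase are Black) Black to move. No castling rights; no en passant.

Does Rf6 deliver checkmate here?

After Rf6: white king on g4; in check: no.
White is not in check, so this cannot be checkmate.

no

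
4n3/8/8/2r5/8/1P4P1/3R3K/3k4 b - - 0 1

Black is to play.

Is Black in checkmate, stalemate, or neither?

neither

Black to move; black king on d1.
In check: yes, from the white rook on d2.
King squares — c1: available; e1: available; c2: attacked by Rd2; d2: available; e2: attacked by Rd2.
Legal moves for Black: Kxd2, Ke1, Kc1.
Black is in check but has 3 legal moves → neither.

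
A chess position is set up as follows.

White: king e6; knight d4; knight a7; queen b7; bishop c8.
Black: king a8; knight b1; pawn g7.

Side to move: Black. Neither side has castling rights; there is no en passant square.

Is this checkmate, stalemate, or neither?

checkmate

Black to move; black king on a8.
In check: yes, from the white queen on b7.
King squares — a7: attacked by Qb7; b7: attacked by Bc8; b8: attacked by Qb7.
Legal moves for Black: none.
In check with no legal moves → checkmate.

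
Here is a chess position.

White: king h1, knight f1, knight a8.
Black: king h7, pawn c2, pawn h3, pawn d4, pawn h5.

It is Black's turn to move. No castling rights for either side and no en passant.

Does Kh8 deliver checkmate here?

After Kh8: white king on h1; in check: no.
White is not in check, so this cannot be checkmate.

no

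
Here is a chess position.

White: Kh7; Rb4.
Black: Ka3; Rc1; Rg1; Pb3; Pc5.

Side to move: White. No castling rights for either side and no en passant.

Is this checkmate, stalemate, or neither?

White to move; white king on h7.
In check: no.
Legal moves for White: Kh8, Kh6, Rb8, Rb7, Rb6, Rb5, Rh4, Rg4, Rf4, Re4, Rd4, Rc4, Ra4+, Rxb3+.
White has 14 legal moves and is not in check → neither.

neither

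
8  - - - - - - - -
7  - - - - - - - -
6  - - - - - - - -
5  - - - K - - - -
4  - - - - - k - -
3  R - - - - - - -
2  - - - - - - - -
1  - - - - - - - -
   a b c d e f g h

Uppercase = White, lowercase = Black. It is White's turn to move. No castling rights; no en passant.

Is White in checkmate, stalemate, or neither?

White to move; white king on d5.
In check: no.
Legal moves for White include: Ke6, Kd6, Kc6, Kc5, Kd4, Kc4, Ra8, Ra7, Ra6, Ra5, Ra4+, Rh3, Rg3, Rf3+, Re3, Rd3, Rc3, Rb3, ... (list truncated; more exist).
White has legal moves and is not in check → neither.

neither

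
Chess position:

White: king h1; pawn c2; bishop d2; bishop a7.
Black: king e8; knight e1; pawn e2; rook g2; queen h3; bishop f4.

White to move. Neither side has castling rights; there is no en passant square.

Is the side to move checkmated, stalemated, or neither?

checkmate

White to move; white king on h1.
In check: yes, from the black queen on h3.
King squares — g1: attacked by Rg2; g2: attacked by Ne1; h2: attacked by Rg2.
Legal moves for White: none.
In check with no legal moves → checkmate.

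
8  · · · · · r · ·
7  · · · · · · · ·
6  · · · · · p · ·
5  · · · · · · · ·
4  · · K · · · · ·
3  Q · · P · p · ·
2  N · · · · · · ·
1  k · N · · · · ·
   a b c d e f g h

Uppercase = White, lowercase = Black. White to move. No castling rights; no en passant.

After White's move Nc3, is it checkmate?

After Nc3: black king on a1; in check: yes, from the white queen on a3.
King squares — b1: attacked by Nc3; a2: attacked by Nc1; b2: attacked by Qa3.
Black has no legal moves → checkmate.

yes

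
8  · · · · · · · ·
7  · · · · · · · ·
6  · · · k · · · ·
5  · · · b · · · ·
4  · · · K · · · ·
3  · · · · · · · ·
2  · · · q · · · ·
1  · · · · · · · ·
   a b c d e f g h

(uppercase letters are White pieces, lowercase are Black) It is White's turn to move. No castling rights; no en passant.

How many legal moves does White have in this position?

White to move; king on d4.
In check: yes, from the black queen on d2.
Legal moves: none.
Count: 0.

0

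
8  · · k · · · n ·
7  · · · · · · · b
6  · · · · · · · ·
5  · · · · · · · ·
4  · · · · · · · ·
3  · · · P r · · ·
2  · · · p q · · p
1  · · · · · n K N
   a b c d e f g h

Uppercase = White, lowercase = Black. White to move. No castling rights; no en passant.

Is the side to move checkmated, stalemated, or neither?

White to move; white king on g1.
In check: yes, from the black pawn on h2.
King squares — f1: attacked by Qe2; h1: own knight; f2: attacked by Qe2; g2: attacked by Qe2; h2: attacked by Nf1.
Legal moves for White: none.
In check with no legal moves → checkmate.

checkmate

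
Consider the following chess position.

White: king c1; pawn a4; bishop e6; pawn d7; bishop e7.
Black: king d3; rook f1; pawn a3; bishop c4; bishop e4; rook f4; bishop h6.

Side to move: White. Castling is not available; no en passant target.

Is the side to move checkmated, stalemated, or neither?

White to move; white king on c1.
In check: yes, from the black rook on f1.
King squares — b1: attacked by Rf1; d1: attacked by Rf1; b2: attacked by Pa3; c2: attacked by Kd3; d2: attacked by Kd3.
Legal moves for White: none.
In check with no legal moves → checkmate.

checkmate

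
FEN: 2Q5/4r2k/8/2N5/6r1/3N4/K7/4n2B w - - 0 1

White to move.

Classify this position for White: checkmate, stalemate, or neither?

neither

White to move; white king on a2.
In check: no.
Legal moves for White include: Qh8+, Qg8+, Qf8, Qe8, Qd8, Qb8, Qa8, Qd7, Qc7, Qb7, Qe6, Qc6, Qa6, Qf5+, Qxg4, Nd7, Nb7, Ne6, ... (list truncated; more exist).
White has legal moves and is not in check → neither.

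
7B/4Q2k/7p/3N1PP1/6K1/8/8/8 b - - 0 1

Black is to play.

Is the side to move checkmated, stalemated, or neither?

neither

Black to move; black king on h7.
In check: yes, from the white queen on e7.
King squares — g6: attacked by Pf5; h6: own pawn; g7: attacked by Qe7; g8: available; h8: available.
Legal moves for Black: Kxh8, Kg8.
Black is in check but has 2 legal moves → neither.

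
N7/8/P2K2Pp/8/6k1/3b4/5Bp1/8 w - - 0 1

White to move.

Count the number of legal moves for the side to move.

21

White to move; king on d6.
In check: no.
Legal moves: Nc7, Nb6, Ke7, Kd7, Kc7, Ke6, Kc6, Ke5, Kd5, Kc5, Ba7, Bb6, Bc5, Bh4, Bd4, Bg3, Be3, Bg1, Be1, g7, a7.
Count: 21.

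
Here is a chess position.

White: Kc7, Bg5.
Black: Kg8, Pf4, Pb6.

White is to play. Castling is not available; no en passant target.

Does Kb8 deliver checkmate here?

After Kb8: black king on g8; in check: no.
Black is not in check, so this cannot be checkmate.

no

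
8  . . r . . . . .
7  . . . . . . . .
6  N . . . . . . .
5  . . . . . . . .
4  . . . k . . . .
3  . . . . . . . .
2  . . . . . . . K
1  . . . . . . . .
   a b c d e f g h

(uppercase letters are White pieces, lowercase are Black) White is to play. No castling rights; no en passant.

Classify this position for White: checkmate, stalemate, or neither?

White to move; white king on h2.
In check: no.
Legal moves for White: Nb8, Nc7, Nc5, Nb4, Kh3, Kg3, Kg2, Kh1, Kg1.
White has 9 legal moves and is not in check → neither.

neither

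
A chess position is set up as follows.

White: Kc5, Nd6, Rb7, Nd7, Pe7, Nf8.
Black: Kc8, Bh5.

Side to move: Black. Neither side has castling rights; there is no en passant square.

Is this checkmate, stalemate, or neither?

checkmate

Black to move; black king on c8.
In check: yes, from the white knight on d6.
King squares — b7: attacked by Nd6; c7: attacked by Rb7; d7: attacked by Rb7; b8: attacked by Rb7; d8: attacked by Pe7.
Legal moves for Black: none.
In check with no legal moves → checkmate.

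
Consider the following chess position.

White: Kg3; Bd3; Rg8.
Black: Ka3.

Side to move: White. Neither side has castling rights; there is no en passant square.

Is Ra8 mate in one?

After Ra8: black king on a3; in check: yes, from the white rook on a8.
Black has 3 legal replies: Kb4, Kb3, Kb2.
In check but a legal move exists → not checkmate.

no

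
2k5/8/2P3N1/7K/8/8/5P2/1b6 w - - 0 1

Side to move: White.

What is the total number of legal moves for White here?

White to move; king on h5.
In check: no.
Legal moves: Nh8, Nf8, Ne7+, Ne5, Nh4, Nf4, Kh6, Kg5, Kh4, Kg4, c7, f3, f4.
Count: 13.

13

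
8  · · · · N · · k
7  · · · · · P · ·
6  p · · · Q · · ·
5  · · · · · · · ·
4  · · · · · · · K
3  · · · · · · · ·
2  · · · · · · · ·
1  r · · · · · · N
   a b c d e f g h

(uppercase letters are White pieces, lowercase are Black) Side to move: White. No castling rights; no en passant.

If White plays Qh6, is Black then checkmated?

yes

After Qh6: black king on h8; in check: yes, from the white queen on h6.
King squares — g7: attacked by Qh6; h7: attacked by Qh6; g8: attacked by Pf7.
Black has no legal moves → checkmate.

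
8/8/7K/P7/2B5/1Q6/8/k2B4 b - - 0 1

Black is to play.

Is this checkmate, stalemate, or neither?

stalemate

Black to move; black king on a1.
In check: no.
King squares — b1: attacked by Qb3; a2: attacked by Qb3; b2: attacked by Qb3.
Legal moves for Black: none.
Not in check and no legal moves → stalemate.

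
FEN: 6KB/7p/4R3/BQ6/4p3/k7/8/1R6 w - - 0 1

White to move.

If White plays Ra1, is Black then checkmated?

After Ra1: black king on a3; in check: yes, from the white rook on a1.
King squares — a2: attacked by Ra1; b2: attacked by Qb5; b3: attacked by Qb5; a4: attacked by Ra1; b4: attacked by Ba5.
Black has no legal moves → checkmate.

yes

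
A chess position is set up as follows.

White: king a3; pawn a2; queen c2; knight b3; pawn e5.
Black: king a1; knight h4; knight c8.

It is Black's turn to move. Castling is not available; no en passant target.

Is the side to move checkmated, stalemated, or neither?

checkmate

Black to move; black king on a1.
In check: yes, from the white knight on b3.
King squares — b1: attacked by Qc2; a2: attacked by Qc2; b2: attacked by Qc2.
Legal moves for Black: none.
In check with no legal moves → checkmate.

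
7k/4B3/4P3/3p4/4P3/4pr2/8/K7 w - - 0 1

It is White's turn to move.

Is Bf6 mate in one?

no

After Bf6: black king on h8; in check: yes, from the white bishop on f6.
Black has 3 legal replies: Kg8, Kh7, Rxf6.
In check but a legal move exists → not checkmate.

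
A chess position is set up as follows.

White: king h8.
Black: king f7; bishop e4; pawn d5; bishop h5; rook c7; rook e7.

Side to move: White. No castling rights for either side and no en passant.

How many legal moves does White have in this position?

White to move; king on h8.
In check: no.
Legal moves: none.
Count: 0.

0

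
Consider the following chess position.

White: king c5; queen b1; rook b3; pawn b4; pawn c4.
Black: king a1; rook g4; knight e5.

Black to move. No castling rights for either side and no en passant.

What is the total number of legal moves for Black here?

Black to move; king on a1.
In check: yes, from the white queen on b1.
Legal moves: none.
Count: 0.

0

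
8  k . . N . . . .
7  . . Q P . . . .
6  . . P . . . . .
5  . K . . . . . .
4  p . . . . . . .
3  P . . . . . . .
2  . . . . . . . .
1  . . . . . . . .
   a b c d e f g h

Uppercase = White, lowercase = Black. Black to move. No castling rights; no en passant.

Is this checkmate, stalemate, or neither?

Black to move; black king on a8.
In check: no.
King squares — a7: attacked by Qc7; b7: attacked by Pc6; b8: attacked by Qc7.
Legal moves for Black: none.
Not in check and no legal moves → stalemate.

stalemate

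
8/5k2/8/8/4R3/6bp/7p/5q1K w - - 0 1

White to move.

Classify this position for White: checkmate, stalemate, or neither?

White to move; white king on h1.
In check: yes, from the black queen on f1.
King squares — g1: attacked by Qf1; g2: attacked by Qf1; h2: attacked by Bg3.
Legal moves for White: none.
In check with no legal moves → checkmate.

checkmate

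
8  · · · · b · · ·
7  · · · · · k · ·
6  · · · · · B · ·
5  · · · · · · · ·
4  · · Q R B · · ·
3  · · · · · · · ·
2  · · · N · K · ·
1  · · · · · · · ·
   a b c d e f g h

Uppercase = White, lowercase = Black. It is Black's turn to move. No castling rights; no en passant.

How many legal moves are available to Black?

Black to move; king on f7.
In check: yes, from the white queen on c4.
Legal moves: Kf8, Kxf6.
Count: 2.

2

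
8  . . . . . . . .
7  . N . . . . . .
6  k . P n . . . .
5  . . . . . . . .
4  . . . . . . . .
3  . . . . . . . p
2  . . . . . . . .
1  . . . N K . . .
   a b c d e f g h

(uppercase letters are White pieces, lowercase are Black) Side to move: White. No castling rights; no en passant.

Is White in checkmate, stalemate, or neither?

neither

White to move; white king on e1.
In check: no.
Legal moves for White: Nd8, Nxd6, Nc5+, Na5, Kf2, Ke2, Kd2, Kf1, Ne3, Nc3, Nf2, Nb2, c7.
White has 13 legal moves and is not in check → neither.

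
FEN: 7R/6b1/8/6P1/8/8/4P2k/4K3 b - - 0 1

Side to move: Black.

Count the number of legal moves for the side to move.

Black to move; king on h2.
In check: yes, from the white rook on h8.
Legal moves: Kg3, Kg2, Kg1, Bxh8, Bh6.
Count: 5.

5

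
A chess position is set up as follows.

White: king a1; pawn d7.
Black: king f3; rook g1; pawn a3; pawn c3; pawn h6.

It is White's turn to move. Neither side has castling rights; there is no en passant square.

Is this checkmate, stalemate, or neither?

neither

White to move; white king on a1.
In check: yes, from the black rook on g1.
King squares — b1: attacked by Rg1; a2: available; b2: attacked by Pa3.
Legal moves for White: Ka2.
White is in check but has 1 legal move → neither.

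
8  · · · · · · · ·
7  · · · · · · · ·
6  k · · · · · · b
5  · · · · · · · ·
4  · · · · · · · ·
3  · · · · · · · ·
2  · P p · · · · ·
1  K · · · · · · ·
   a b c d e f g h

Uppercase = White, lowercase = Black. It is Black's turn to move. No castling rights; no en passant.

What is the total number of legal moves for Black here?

Black to move; king on a6.
In check: no.
Legal moves: Bf8, Bg7, Bg5, Bf4, Be3, Bd2, Bc1, Kb7, Ka7, Kb6, Kb5, Ka5, c1=Q+, c1=R+, c1=B, c1=N.
Count: 16.

16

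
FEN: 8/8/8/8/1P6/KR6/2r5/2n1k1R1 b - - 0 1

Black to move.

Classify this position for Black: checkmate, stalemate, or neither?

Black to move; black king on e1.
In check: yes, from the white rook on g1.
Legal moves for Black: Kf2, Ke2, Kd2.
Black is in check but has 3 legal moves → neither.

neither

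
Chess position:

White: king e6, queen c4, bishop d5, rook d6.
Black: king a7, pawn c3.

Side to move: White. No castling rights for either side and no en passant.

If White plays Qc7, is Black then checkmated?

yes

After Qc7: black king on a7; in check: yes, from the white queen on c7.
King squares — a6: attacked by Rd6; b6: attacked by Rd6; b7: attacked by Bd5; a8: attacked by Bd5; b8: attacked by Qc7.
Black has no legal moves → checkmate.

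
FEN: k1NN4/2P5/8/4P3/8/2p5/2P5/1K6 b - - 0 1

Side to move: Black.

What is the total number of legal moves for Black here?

Black to move; king on a8.
In check: no.
Legal moves: none.
Count: 0.

0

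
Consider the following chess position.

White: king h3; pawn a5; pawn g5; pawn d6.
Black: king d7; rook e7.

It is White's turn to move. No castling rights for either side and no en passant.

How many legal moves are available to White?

8

White to move; king on h3.
In check: no.
Legal moves: Kh4, Kg4, Kg3, Kh2, Kg2, dxe7, g6, a6.
Count: 8.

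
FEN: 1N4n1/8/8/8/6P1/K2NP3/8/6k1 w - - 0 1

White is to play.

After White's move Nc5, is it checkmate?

no

After Nc5: black king on g1; in check: no.
Black is not in check, so this cannot be checkmate.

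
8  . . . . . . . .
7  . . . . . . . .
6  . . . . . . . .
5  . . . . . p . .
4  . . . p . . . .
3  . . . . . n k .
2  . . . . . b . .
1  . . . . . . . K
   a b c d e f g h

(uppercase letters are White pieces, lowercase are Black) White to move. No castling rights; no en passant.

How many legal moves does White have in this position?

White to move; king on h1.
In check: no.
Legal moves: none.
Count: 0.

0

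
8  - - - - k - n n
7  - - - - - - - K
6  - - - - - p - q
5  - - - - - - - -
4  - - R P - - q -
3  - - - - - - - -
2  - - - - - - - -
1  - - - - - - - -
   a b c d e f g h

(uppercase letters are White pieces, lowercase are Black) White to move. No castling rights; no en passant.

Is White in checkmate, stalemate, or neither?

White to move; white king on h7.
In check: yes, from the black queen on h6.
King squares — g6: attacked by Qg4; h6: attacked by Ng8; g7: attacked by Qg4; g8: attacked by Qg4; h8: attacked by Qh6.
Legal moves for White: none.
In check with no legal moves → checkmate.

checkmate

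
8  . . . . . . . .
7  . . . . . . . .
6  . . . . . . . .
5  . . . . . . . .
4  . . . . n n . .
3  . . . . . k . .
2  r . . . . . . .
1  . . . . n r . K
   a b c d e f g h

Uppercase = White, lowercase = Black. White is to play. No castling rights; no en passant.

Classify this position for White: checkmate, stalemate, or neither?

White to move; white king on h1.
In check: yes, from the black rook on f1.
King squares — g1: attacked by Rf1; g2: attacked by Ne1; h2: attacked by Ra2.
Legal moves for White: none.
In check with no legal moves → checkmate.

checkmate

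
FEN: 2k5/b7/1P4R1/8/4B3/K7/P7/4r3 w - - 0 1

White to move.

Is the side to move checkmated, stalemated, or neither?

neither

White to move; white king on a3.
In check: no.
Legal moves for White include: Rg8+, Rg7, Rh6, Rf6, Re6, Rd6, Rc6+, Rg5, Rg4, Rg3, Rg2, Rg1, Ba8, Bb7+, Bc6, Bf5+, Bd5, Bf3, ... (list truncated; more exist).
White has legal moves and is not in check → neither.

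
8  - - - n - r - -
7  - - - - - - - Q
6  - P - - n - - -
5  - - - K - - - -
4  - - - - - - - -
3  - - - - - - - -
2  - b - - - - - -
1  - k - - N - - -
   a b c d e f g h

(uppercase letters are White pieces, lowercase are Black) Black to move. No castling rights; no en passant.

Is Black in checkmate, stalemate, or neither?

neither

Black to move; black king on b1.
In check: yes, from the white queen on h7.
Legal moves for Black: Ka2, Kc1, Ka1, Rf5+.
Black is in check but has 4 legal moves → neither.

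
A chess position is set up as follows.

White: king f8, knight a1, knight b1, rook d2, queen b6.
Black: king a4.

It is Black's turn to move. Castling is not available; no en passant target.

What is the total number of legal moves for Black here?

0

Black to move; king on a4.
In check: no.
Legal moves: none.
Count: 0.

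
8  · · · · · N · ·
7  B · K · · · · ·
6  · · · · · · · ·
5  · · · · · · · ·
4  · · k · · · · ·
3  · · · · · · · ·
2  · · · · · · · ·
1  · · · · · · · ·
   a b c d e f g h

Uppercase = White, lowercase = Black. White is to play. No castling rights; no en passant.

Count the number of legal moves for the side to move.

White to move; king on c7.
In check: no.
Legal moves: Nh7, Nd7, Ng6, Ne6, Kd8, Kc8, Kb8, Kd7, Kb7, Kd6, Kc6, Kb6, Bb8, Bb6, Bc5, Bd4, Be3, Bf2, Bg1.
Count: 19.

19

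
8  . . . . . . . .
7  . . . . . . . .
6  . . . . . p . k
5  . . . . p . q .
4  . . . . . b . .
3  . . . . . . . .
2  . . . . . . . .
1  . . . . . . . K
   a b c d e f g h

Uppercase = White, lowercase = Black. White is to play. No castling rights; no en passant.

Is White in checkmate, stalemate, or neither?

stalemate

White to move; white king on h1.
In check: no.
King squares — g1: attacked by Qg5; g2: attacked by Qg5; h2: attacked by Bf4.
Legal moves for White: none.
Not in check and no legal moves → stalemate.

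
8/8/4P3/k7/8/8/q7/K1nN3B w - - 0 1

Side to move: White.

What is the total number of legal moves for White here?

White to move; king on a1.
In check: yes, from the black queen on a2.
Legal moves: none.
Count: 0.

0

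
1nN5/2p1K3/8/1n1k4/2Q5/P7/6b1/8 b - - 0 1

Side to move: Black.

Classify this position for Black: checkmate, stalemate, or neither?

neither

Black to move; black king on d5.
In check: yes, from the white queen on c4.
King squares — c4: available; d4: attacked by Qc4; e4: attacked by Qc4; c5: attacked by Qc4; e5: available; c6: attacked by Qc4; d6: attacked by Ke7; e6: attacked by Qc4.
Legal moves for Black: Ke5, Kxc4.
Black is in check but has 2 legal moves → neither.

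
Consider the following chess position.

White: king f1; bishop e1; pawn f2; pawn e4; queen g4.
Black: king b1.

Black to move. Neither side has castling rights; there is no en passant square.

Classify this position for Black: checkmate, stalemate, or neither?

Black to move; black king on b1.
In check: no.
Legal moves for Black: Kc2, Kb2, Ka2, Kc1, Ka1.
Black has 5 legal moves and is not in check → neither.

neither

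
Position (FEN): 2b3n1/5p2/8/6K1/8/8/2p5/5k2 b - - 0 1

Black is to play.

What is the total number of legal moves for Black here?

21

Black to move; king on f1.
In check: no.
Legal moves: Ne7, Nh6, Nf6, Bd7, Bb7, Be6, Ba6, Bf5, Bg4, Bh3, Kg2, Kf2, Ke2, Kg1, Ke1, f6+, c1=Q+, c1=R, c1=B+, c1=N, f5.
Count: 21.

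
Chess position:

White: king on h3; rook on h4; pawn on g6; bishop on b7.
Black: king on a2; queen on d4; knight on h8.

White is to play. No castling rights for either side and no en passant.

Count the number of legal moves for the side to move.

21

White to move; king on h3.
In check: no.
Legal moves: Bc8, Ba8, Bc6, Ba6, Bd5+, Be4, Bf3, Bg2, Bh1, Rxh8, Rh7, Rh6, Rh5, Rg4, Rf4, Re4, Rxd4, Kg3, Kh2, Kg2, g7.
Count: 21.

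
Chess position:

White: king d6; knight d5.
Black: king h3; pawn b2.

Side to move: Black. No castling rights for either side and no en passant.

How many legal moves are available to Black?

Black to move; king on h3.
In check: no.
Legal moves: Kh4, Kg4, Kg3, Kh2, Kg2, b1=Q, b1=R, b1=B, b1=N.
Count: 9.

9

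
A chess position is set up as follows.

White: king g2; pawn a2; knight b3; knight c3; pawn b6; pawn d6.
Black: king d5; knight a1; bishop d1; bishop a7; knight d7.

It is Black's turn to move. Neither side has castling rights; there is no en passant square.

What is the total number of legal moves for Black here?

Black to move; king on d5.
In check: yes, from the white knight on c3.
Legal moves: Ke6, Kxd6, Kc6, Ke5, Kc4.
Count: 5.

5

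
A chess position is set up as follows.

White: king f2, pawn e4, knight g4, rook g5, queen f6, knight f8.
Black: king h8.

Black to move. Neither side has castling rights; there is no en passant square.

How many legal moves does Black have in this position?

0

Black to move; king on h8.
In check: yes, from the white queen on f6.
Legal moves: none.
Count: 0.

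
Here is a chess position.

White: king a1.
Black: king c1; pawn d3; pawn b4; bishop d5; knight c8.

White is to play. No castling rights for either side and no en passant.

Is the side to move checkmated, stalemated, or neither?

stalemate

White to move; white king on a1.
In check: no.
King squares — b1: attacked by Kc1; a2: attacked by Bd5; b2: attacked by Kc1.
Legal moves for White: none.
Not in check and no legal moves → stalemate.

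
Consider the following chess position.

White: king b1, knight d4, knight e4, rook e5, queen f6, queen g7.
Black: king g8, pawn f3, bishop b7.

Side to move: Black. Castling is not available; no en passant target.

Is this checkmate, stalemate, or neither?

Black to move; black king on g8.
In check: yes, from the white queen on g7.
King squares — f7: attacked by Qf6; g7: attacked by Qf6; h7: attacked by Qg7; f8: attacked by Qf6; h8: attacked by Qg7.
Legal moves for Black: none.
In check with no legal moves → checkmate.

checkmate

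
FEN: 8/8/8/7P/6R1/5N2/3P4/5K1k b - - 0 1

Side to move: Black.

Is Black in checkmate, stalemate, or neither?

Black to move; black king on h1.
In check: no.
King squares — g1: attacked by Kf1; g2: attacked by Kf1; h2: attacked by Nf3.
Legal moves for Black: none.
Not in check and no legal moves → stalemate.

stalemate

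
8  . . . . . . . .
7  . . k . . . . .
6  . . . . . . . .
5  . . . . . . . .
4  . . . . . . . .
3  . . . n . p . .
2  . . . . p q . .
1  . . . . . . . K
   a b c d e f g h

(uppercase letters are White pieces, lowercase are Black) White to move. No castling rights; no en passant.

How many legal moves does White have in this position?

White to move; king on h1.
In check: no.
Legal moves: none.
Count: 0.

0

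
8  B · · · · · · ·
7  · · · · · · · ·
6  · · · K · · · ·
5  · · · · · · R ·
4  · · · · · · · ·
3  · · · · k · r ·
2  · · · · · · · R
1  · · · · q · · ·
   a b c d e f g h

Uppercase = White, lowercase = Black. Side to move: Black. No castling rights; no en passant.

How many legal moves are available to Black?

Black to move; king on e3.
In check: no.
Legal moves: Rxg5, Rg4, Rh3, Rf3, Rg2, Rg1, Kf4, Kd4, Kd3, Qa5, Qb4+, Qc3, Qf2, Qe2, Qd2+, Qh1, Qg1, Qf1, Qd1+, Qc1, Qb1, Qa1.
Count: 22.

22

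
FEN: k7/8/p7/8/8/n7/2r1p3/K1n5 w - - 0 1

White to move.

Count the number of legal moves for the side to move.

White to move; king on a1.
In check: no.
Legal moves: none.
Count: 0.

0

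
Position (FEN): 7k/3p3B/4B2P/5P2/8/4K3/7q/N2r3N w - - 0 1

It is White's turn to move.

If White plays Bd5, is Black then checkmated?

After Bd5: black king on h8; in check: no.
Black is not in check, so this cannot be checkmate.

no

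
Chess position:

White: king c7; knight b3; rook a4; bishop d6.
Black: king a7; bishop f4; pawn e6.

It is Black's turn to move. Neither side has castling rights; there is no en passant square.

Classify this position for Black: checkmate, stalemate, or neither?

Black to move; black king on a7.
In check: yes, from the white rook on a4.
King squares — a6: attacked by Ra4; b6: attacked by Kc7; b7: attacked by Kc7; a8: attacked by Ra4; b8: attacked by Kc7.
Legal moves for Black: none.
In check with no legal moves → checkmate.

checkmate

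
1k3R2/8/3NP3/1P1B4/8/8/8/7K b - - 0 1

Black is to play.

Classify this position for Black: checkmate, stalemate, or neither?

neither

Black to move; black king on b8.
In check: yes, from the white rook on f8.
Legal moves for Black: Kc7, Ka7.
Black is in check but has 2 legal moves → neither.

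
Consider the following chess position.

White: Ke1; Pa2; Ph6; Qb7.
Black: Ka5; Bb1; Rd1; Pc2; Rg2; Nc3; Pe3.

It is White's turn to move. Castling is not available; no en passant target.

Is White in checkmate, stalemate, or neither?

White to move; white king on e1.
In check: yes, from the black rook on d1.
King squares — d1: attacked by Pc2; f1: attacked by Rd1; d2: attacked by Rd1; e2: attacked by Rg2; f2: attacked by Rg2.
Legal moves for White: none.
In check with no legal moves → checkmate.

checkmate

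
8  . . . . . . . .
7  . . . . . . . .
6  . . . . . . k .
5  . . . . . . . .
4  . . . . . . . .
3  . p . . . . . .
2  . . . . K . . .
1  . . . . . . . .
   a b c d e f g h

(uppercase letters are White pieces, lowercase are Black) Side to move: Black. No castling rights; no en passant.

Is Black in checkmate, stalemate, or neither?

neither

Black to move; black king on g6.
In check: no.
Legal moves for Black: Kh7, Kg7, Kf7, Kh6, Kf6, Kh5, Kg5, Kf5, b2.
Black has 9 legal moves and is not in check → neither.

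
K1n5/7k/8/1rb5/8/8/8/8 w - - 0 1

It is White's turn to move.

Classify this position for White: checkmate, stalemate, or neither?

stalemate

White to move; white king on a8.
In check: no.
King squares — a7: attacked by Bc5; b7: attacked by Rb5; b8: attacked by Rb5.
Legal moves for White: none.
Not in check and no legal moves → stalemate.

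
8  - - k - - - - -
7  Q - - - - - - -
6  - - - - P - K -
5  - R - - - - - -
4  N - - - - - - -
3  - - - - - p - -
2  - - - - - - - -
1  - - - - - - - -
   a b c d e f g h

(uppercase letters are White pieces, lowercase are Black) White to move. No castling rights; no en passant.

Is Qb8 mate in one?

yes

After Qb8: black king on c8; in check: yes, from the white queen on b8.
King squares — b7: attacked by Rb5; c7: attacked by Qb8; d7: attacked by Pe6; b8: attacked by Rb5; d8: attacked by Qb8.
Black has no legal moves → checkmate.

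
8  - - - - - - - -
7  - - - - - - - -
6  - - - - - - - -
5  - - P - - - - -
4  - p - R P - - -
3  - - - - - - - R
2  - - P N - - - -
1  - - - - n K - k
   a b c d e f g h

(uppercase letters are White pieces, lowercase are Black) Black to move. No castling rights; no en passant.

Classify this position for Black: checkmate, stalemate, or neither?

Black to move; black king on h1.
In check: yes, from the white rook on h3.
King squares — g1: attacked by Kf1; g2: attacked by Kf1; h2: attacked by Rh3.
Legal moves for Black: none.
In check with no legal moves → checkmate.

checkmate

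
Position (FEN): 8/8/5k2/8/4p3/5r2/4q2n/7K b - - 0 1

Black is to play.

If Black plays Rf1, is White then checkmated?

After Rf1: white king on h1; in check: yes, from the black rook on f1.
King squares — g1: attacked by Rf1; g2: attacked by Qe2; h2: attacked by Qe2.
White has no legal moves → checkmate.

yes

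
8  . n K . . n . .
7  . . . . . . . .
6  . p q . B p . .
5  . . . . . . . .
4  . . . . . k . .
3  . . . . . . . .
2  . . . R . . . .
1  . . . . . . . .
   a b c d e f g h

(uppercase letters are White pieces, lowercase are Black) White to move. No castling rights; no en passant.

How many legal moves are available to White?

2

White to move; king on c8.
In check: yes, from the black queen on c6.
Legal moves: Kd8, Kxb8.
Count: 2.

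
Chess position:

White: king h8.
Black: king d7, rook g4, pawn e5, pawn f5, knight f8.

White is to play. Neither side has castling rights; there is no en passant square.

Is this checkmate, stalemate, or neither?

stalemate

White to move; white king on h8.
In check: no.
King squares — g7: attacked by Rg4; h7: attacked by Nf8; g8: attacked by Rg4.
Legal moves for White: none.
Not in check and no legal moves → stalemate.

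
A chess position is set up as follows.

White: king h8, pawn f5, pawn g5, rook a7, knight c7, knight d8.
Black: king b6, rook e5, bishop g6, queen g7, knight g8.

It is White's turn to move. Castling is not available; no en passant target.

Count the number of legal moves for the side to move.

White to move; king on h8.
In check: yes, from the black queen on g7.
Legal moves: Kxg7.
Count: 1.

1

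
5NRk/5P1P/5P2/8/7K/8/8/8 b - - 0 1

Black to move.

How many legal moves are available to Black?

Black to move; king on h8.
In check: yes, from the white rook on g8.
Legal moves: none.
Count: 0.

0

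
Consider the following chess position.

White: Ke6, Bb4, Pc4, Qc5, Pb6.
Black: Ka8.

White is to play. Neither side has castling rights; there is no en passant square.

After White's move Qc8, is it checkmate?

After Qc8: black king on a8; in check: yes, from the white queen on c8.
King squares — a7: attacked by Pb6; b7: attacked by Qc8; b8: attacked by Qc8.
Black has no legal moves → checkmate.

yes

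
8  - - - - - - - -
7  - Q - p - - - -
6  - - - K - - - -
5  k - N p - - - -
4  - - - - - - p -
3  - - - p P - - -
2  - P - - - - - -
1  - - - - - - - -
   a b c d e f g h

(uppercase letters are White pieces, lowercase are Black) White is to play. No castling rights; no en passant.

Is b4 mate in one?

yes

After b4: black king on a5; in check: yes, from the white pawn on b4.
King squares — a4: attacked by Nc5; b4: attacked by Qb7; b5: attacked by Qb7; a6: attacked by Nc5; b6: attacked by Qb7.
Black has no legal moves → checkmate.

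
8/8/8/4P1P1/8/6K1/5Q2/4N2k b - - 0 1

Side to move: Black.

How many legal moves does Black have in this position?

0

Black to move; king on h1.
In check: no.
Legal moves: none.
Count: 0.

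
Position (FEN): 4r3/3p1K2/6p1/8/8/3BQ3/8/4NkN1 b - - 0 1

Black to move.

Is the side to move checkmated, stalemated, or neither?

Black to move; black king on f1.
In check: yes, from the white bishop on d3.
King squares — e1: attacked by Qe3; g1: attacked by Qe3; e2: attacked by Ng1; f2: attacked by Qe3; g2: attacked by Ne1.
Legal moves for Black: none.
In check with no legal moves → checkmate.

checkmate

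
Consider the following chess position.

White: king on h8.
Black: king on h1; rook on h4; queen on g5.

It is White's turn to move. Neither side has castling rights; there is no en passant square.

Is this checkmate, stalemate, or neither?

checkmate

White to move; white king on h8.
In check: yes, from the black rook on h4.
King squares — g7: attacked by Qg5; h7: attacked by Rh4; g8: attacked by Qg5.
Legal moves for White: none.
In check with no legal moves → checkmate.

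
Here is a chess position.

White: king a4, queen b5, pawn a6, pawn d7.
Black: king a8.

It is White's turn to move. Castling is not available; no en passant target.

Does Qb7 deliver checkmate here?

After Qb7: black king on a8; in check: yes, from the white queen on b7.
King squares — a7: attacked by Qb7; b7: attacked by Pa6; b8: attacked by Qb7.
Black has no legal moves → checkmate.

yes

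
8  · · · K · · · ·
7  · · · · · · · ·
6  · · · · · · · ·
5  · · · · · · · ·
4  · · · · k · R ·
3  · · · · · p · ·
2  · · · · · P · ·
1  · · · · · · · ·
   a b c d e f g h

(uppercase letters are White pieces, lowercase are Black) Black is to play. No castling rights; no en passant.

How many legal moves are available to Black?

4

Black to move; king on e4.
In check: yes, from the white rook on g4.
Legal moves: Kf5, Ke5, Kd5, Kd3.
Count: 4.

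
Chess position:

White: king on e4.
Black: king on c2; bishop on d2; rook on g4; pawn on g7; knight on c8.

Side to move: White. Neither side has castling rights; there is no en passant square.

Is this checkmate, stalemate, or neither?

neither

White to move; white king on e4.
In check: yes, from the black rook on g4.
King squares — d3: attacked by Kc2; e3: attacked by Bd2; f3: available; d4: attacked by Rg4; f4: attacked by Bd2; d5: available; e5: available; f5: available.
Legal moves for White: Kf5, Ke5, Kd5, Kf3.
White is in check but has 4 legal moves → neither.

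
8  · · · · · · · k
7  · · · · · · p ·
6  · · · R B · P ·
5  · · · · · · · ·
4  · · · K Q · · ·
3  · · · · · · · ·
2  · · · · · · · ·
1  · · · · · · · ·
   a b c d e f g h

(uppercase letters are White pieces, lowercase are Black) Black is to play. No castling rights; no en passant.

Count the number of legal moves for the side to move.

Black to move; king on h8.
In check: no.
Legal moves: none.
Count: 0.

0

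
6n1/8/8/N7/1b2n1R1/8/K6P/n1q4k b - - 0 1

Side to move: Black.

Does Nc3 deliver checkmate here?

After Nc3: white king on a2; in check: yes, from the black knight on c3.
King squares — a1: attacked by Qc1; b1: attacked by Qc1; b2: attacked by Qc1; a3: attacked by Qc1; b3: attacked by Na1.
White has no legal moves → checkmate.

yes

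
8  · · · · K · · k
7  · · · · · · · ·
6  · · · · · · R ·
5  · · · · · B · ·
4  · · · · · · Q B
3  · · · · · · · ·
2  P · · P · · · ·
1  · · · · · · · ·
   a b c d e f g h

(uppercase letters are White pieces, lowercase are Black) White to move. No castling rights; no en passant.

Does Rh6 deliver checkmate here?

After Rh6: black king on h8; in check: yes, from the white rook on h6.
King squares — g7: attacked by Qg4; h7: attacked by Bf5; g8: attacked by Qg4.
Black has no legal moves → checkmate.

yes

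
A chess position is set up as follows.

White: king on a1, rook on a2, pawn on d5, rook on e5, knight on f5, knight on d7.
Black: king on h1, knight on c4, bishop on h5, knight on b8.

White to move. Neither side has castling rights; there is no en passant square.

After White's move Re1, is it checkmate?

yes

After Re1: black king on h1; in check: yes, from the white rook on e1.
King squares — g1: attacked by Re1; g2: attacked by Ra2; h2: attacked by Ra2.
Black has no legal moves → checkmate.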